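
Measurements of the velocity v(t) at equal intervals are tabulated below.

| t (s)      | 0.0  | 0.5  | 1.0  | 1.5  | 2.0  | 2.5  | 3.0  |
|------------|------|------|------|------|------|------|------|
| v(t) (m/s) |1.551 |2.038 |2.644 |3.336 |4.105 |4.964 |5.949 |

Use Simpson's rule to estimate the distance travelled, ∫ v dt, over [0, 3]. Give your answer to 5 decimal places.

10.39167

h = 0.5, n = 6.
(h/3)·[y₀ + 4y₁ + 2y₂ + 4y₃ + 2y₄ + 4y₅ + y₆] = 0.166667·(62.350) = 10.39167.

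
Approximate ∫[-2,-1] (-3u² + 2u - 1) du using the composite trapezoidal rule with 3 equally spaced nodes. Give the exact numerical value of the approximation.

h = (-1 − (-2))/2 = 0.5.
Nodes u₀,…,u₂ = -2, -1.5, -1.
f(u) = -3u² + 2u - 1: f₀=-17, f₁=-10.75, f₂=-6.
(h/2)·[f₀ + 2f₁ + f₂] = 0.25·(-44.5) = -11.125.

-11.125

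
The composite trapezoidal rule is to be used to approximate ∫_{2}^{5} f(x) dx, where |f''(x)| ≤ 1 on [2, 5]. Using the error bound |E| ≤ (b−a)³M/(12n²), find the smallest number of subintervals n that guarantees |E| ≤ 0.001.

Need 27/(12n²) ≤ 0.001.
n² ≥ 27/(12·0.001) = 2250 ⇒ n ≥ 47.4342, so the smallest n is 48.

48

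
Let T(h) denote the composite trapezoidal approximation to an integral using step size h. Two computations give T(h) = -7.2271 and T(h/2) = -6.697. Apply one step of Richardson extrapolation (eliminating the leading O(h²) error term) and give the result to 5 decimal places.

R = (4·T(h/2) − T(h)) / 3 = (4·(-6.697) − (-7.2271))/3 = (-19.5609)/3 = -6.52030.

-6.52030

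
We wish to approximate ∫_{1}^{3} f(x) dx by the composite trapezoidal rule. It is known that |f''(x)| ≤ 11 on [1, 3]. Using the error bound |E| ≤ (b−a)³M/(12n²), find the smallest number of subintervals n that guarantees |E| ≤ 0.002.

Need 88/(12n²) ≤ 0.002.
n² ≥ 88/(12·0.002) = 3666.67 ⇒ n ≥ 60.5530, so the smallest n is 61.

61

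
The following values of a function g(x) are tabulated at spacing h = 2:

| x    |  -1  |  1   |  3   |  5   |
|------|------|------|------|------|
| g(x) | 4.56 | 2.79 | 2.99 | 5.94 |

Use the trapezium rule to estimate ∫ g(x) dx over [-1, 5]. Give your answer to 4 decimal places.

22.0600

h = 2, n = 3.
(h/2)·[y₀ + 2y₁ + 2y₂ + y₃] = 1·(22.06) = 22.0600.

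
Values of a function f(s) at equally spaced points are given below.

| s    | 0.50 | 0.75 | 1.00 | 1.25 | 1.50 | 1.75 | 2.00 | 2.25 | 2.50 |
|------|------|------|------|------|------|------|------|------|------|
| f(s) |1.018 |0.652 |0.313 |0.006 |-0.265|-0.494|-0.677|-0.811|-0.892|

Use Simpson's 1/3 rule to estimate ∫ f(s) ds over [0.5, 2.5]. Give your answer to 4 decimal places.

h = 0.25, n = 8.
(h/3)·[y₀ + 4y₁ + 2y₂ + 4y₃ + 2y₄ + 4y₅ + 2y₆ + 4y₇ + y₈] = 0.083333·(-3.720) = -0.3100.

-0.3100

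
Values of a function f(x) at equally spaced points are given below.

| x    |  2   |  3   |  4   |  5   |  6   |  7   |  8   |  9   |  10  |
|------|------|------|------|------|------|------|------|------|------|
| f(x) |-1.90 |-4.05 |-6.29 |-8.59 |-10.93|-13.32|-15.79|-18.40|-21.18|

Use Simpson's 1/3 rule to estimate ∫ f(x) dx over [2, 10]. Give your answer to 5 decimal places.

-88.84667

h = 1, n = 8.
(h/3)·[y₀ + 4y₁ + 2y₂ + 4y₃ + 2y₄ + 4y₅ + 2y₆ + 4y₇ + y₈] = 0.333333·(-266.54) = -88.84667.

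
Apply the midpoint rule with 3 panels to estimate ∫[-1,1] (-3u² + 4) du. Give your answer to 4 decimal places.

6.2222

h = (1 − (-1))/3 = 0.666667.
Midpoints m₁,…,m₃ = -0.666667, 0, 0.666667.
f(m₁)=2.666667, f(m₂)=4, f(m₃)=2.666667.
h·[f(m₁) + f(m₂) + f(m₃)] = 0.666667·(9.333333) = 6.2222.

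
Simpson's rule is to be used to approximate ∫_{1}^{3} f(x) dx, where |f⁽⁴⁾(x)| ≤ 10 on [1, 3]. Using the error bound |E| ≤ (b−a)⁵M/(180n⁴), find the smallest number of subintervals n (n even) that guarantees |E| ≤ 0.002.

Need 320/(180n⁴) ≤ 0.002.
n⁴ ≥ 320/(180·0.002) = 888.889 ⇒ n ≥ 5.4602, so the smallest even n is 6. (n must be even for Simpson's rule.)

6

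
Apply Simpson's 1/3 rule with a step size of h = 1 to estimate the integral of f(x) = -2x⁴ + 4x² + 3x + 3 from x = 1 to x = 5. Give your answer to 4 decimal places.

-1037.3333

h = (5 − 1)/4 = 1.
Nodes x₀,…,x₄ = 1, 2, 3, 4, 5.
f(x) = -2x⁴ + 4x² + 3x + 3: f₀=8, f₁=-7, f₂=-114, f₃=-433, f₄=-1132.
(h/3)·[f₀ + 4f₁ + 2f₂ + 4f₃ + f₄] = 0.333333·(-3112) = -1037.3333.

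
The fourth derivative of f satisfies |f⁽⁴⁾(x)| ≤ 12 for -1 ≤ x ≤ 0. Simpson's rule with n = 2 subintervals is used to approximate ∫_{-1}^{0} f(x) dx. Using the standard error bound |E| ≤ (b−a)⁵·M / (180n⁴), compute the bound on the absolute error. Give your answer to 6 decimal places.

|E| ≤ (1)⁵·12 / (180·2⁴) = 12/2880 = 0.004167.

0.004167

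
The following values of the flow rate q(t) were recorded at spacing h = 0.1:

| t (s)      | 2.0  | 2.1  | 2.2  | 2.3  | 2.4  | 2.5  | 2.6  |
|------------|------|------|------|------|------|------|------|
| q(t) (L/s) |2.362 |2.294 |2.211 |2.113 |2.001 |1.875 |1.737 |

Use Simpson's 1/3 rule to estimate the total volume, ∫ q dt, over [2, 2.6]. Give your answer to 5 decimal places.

1.25503

h = 0.1, n = 6.
(h/3)·[y₀ + 4y₁ + 2y₂ + 4y₃ + 2y₄ + 4y₅ + y₆] = 0.033333·(37.651) = 1.25503.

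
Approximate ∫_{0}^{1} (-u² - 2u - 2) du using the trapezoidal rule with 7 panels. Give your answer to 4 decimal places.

-3.3367

h = (1 − 0)/7 = 0.142857.
Nodes u₀,…,u₇ = 0, 0.142857, 0.285714, 0.428571, 0.571429, 0.714286, 0.857143, 1.
f(u) = -u² - 2u - 2: f₀=-2, f₁=-2.306122, f₂=-2.653061, f₃=-3.040816, f₄=-3.469388, f₅=-3.938776, f₆=-4.448980, f₇=-5.
(h/2)·[f₀ + 2f₁ + 2f₂ + 2f₃ + 2f₄ + 2f₅ + 2f₆ + f₇] = 0.071429·(-46.714286) = -3.3367.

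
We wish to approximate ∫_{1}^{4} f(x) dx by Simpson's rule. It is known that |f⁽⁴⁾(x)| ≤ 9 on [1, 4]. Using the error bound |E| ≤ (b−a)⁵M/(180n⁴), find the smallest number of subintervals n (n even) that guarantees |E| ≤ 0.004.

Need 2187/(180n⁴) ≤ 0.004.
n⁴ ≥ 2187/(180·0.004) = 3037.5 ⇒ n ≥ 7.4238, so the smallest even n is 8. (n must be even for Simpson's rule.)

8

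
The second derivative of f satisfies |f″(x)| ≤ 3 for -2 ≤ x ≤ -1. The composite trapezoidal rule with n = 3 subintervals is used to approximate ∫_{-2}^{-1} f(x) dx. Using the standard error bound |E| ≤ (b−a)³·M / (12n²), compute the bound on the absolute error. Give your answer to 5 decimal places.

|E| ≤ (1)³·3 / (12·3²) = 3/108 = 0.02778.

0.02778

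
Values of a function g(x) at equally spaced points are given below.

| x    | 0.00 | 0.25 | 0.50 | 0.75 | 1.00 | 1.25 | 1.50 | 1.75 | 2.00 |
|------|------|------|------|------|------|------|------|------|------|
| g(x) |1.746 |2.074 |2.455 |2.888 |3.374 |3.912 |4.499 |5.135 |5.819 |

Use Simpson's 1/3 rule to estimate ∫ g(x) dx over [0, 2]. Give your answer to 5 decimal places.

7.02142

h = 0.25, n = 8.
(h/3)·[y₀ + 4y₁ + 2y₂ + 4y₃ + 2y₄ + 4y₅ + 2y₆ + 4y₇ + y₈] = 0.083333·(84.257) = 7.02142.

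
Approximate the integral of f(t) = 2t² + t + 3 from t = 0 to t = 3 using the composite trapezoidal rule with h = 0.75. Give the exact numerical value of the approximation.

32.0625

h = (3 − 0)/4 = 0.75.
Nodes t₀,…,t₄ = 0, 0.75, 1.5, 2.25, 3.
f(t) = 2t² + t + 3: f₀=3, f₁=4.875, f₂=9, f₃=15.375, f₄=24.
(h/2)·[f₀ + 2f₁ + 2f₂ + 2f₃ + f₄] = 0.375·(85.5) = 32.0625.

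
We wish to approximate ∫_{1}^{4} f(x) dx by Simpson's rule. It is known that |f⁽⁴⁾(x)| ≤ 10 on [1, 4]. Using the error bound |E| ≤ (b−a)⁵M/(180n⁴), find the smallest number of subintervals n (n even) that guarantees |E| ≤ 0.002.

10

Need 2430/(180n⁴) ≤ 0.002.
n⁴ ≥ 2430/(180·0.002) = 6750 ⇒ n ≥ 9.0641, so the smallest even n is 10. (n must be even for Simpson's rule.)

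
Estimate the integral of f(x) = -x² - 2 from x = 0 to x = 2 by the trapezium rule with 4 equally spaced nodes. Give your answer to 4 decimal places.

-6.8148

h = (2 − 0)/3 = 0.666667.
Nodes x₀,…,x₃ = 0, 0.666667, 1.333333, 2.
f(x) = -x² - 2: f₀=-2, f₁=-2.444444, f₂=-3.777778, f₃=-6.
(h/2)·[f₀ + 2f₁ + 2f₂ + f₃] = 0.333333·(-20.444444) = -6.8148.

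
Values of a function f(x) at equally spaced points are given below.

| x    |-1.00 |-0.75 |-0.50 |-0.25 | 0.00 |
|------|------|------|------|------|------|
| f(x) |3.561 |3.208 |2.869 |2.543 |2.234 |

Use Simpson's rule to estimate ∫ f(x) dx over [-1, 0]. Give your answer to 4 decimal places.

2.8781

h = 0.25, n = 4.
(h/3)·[y₀ + 4y₁ + 2y₂ + 4y₃ + y₄] = 0.083333·(34.537) = 2.8781.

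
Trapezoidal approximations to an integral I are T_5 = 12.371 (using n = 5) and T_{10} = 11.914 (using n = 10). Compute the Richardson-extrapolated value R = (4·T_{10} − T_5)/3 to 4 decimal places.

R = (4·T_{10} − T_5) / 3 = (4·11.914 − 12.371)/3 = (35.285)/3 = 11.7617.

11.7617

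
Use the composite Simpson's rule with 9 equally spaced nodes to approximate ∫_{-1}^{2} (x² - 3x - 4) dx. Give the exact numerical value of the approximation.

-13.5

h = (2 − (-1))/8 = 0.375.
Nodes x₀,…,x₈ = -1, -0.625, -0.25, 0.125, 0.5, 0.875, 1.25, 1.625, 2.
f(x) = x² - 3x - 4: f₀=0, f₁=-1.734375, f₂=-3.1875, f₃=-4.359375, f₄=-5.25, f₅=-5.859375, f₆=-6.1875, f₇=-6.234375, f₈=-6.
(h/3)·[f₀ + 4f₁ + 2f₂ + 4f₃ + 2f₄ + 4f₅ + 2f₆ + 4f₇ + f₈] = 0.125·(-108) = -13.5.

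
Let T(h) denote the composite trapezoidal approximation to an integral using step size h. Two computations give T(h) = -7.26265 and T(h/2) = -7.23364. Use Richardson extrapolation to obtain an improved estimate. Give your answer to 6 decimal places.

-7.223970

R = (4·T(h/2) − T(h)) / 3 = (4·(-7.23364) − (-7.26265))/3 = (-21.67191)/3 = -7.223970.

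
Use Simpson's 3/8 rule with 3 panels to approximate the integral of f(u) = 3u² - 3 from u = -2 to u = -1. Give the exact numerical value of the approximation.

4

h = (-1 − (-2))/3 = 0.333333.
Nodes u₀,…,u₃ = -2, -1.666667, -1.333333, -1.
f(u) = 3u² - 3: f₀=9, f₁=5.333333, f₂=2.333333, f₃=0.
(3h/8)·[f₀ + 3f₁ + 3f₂ + f₃] = 0.125·(32) = 4.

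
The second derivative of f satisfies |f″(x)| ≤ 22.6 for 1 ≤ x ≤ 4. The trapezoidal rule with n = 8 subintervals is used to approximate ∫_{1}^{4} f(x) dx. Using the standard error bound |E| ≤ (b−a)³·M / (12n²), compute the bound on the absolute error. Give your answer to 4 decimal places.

|E| ≤ (3)³·22.6 / (12·8²) = 610.2/768 = 0.7945.

0.7945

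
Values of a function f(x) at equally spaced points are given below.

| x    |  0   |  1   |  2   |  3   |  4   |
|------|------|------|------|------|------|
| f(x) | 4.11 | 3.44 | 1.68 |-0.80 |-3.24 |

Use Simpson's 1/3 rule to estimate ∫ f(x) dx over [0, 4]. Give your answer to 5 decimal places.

4.93000

h = 1, n = 4.
(h/3)·[y₀ + 4y₁ + 2y₂ + 4y₃ + y₄] = 0.333333·(14.79) = 4.93000.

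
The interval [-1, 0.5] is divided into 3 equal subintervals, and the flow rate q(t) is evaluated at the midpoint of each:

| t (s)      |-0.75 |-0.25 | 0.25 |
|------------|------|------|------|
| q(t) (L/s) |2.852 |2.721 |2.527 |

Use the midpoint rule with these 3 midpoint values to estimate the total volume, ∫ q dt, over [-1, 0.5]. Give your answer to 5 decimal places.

4.05000

h = 0.5, n = 3.
h·[y(m₁) + y(m₂) + y(m₃)] = 0.5·(8.100) = 4.05000.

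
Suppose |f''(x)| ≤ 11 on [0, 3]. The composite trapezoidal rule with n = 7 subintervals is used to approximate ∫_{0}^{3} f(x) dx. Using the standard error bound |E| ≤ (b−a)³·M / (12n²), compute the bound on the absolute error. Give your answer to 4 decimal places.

0.5051

|E| ≤ (3)³·11 / (12·7²) = 297/588 = 0.5051.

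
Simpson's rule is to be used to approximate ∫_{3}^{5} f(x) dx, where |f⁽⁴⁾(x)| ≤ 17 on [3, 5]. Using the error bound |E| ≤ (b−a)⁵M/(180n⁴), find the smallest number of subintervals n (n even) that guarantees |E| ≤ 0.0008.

Need 544/(180n⁴) ≤ 0.0008.
n⁴ ≥ 544/(180·0.0008) = 3777.78 ⇒ n ≥ 7.8399, so the smallest even n is 8. (n must be even for Simpson's rule.)

8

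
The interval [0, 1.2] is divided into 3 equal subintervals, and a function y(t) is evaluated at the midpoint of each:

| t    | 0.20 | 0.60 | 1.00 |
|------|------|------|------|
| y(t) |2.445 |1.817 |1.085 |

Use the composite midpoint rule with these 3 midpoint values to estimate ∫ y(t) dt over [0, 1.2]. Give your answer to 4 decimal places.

2.1388

h = 0.4, n = 3.
h·[y(m₁) + y(m₂) + y(m₃)] = 0.4·(5.347) = 2.1388.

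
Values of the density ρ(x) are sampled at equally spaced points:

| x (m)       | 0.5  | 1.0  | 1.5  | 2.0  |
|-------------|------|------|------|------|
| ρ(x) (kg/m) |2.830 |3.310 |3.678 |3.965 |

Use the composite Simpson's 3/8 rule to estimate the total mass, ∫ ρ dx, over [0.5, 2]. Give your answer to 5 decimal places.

h = 0.5, n = 3.
(3h/8)·[y₀ + 3y₁ + 3y₂ + y₃] = 0.1875·(27.759) = 5.20481.

5.20481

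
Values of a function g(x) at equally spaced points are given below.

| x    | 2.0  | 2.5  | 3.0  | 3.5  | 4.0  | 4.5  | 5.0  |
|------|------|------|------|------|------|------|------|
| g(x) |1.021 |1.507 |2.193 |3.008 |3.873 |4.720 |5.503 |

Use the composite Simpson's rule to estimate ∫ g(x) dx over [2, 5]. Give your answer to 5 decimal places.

9.26600

h = 0.5, n = 6.
(h/3)·[y₀ + 4y₁ + 2y₂ + 4y₃ + 2y₄ + 4y₅ + y₆] = 0.166667·(55.596) = 9.26600.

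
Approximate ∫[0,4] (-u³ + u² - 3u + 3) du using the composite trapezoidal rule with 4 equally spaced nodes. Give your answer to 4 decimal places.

-60.5926

h = (4 − 0)/3 = 1.333333.
Nodes u₀,…,u₃ = 0, 1.333333, 2.666667, 4.
f(u) = -u³ + u² - 3u + 3: f₀=3, f₁=-1.592593, f₂=-16.851852, f₃=-57.
(h/2)·[f₀ + 2f₁ + 2f₂ + f₃] = 0.666667·(-90.888889) = -60.5926.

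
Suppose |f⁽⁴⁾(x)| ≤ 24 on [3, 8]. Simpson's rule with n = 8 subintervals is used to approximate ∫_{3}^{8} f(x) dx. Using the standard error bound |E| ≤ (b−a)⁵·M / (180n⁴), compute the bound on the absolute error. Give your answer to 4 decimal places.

0.1017

|E| ≤ (5)⁵·24 / (180·8⁴) = 75000/737280 = 0.1017.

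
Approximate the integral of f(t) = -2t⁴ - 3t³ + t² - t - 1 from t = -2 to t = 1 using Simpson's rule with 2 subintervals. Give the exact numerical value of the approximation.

h = (1 − (-2))/2 = 1.5.
Nodes t₀,…,t₂ = -2, -0.5, 1.
f(t) = -2t⁴ - 3t³ + t² - t - 1: f₀=-3, f₁=0, f₂=-6.
(h/3)·[f₀ + 4f₁ + f₂] = 0.5·(-9) = -4.5.

-4.5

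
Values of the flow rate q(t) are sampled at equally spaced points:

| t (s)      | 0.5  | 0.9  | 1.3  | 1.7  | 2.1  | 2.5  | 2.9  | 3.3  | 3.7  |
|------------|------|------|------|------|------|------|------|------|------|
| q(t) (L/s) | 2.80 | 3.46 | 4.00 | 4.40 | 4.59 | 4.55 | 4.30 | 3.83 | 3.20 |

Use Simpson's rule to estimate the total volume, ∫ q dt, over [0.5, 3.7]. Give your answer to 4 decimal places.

12.8987

h = 0.4, n = 8.
(h/3)·[y₀ + 4y₁ + 2y₂ + 4y₃ + 2y₄ + 4y₅ + 2y₆ + 4y₇ + y₈] = 0.133333·(96.74) = 12.8987.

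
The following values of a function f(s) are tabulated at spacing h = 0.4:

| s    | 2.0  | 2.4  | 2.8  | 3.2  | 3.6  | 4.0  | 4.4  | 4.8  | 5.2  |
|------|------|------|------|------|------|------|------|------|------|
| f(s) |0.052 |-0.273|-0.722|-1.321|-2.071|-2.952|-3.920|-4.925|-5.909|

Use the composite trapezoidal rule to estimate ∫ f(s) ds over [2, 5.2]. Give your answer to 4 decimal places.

h = 0.4, n = 8.
(h/2)·[y₀ + 2y₁ + 2y₂ + 2y₃ + 2y₄ + 2y₅ + 2y₆ + 2y₇ + y₈] = 0.2·(-38.225) = -7.6450.

-7.6450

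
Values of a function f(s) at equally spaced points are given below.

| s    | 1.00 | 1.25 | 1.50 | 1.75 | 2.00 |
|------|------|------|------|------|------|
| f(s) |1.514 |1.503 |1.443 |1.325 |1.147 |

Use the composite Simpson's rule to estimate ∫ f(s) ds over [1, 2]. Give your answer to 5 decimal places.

h = 0.25, n = 4.
(h/3)·[y₀ + 4y₁ + 2y₂ + 4y₃ + y₄] = 0.083333·(16.859) = 1.40492.

1.40492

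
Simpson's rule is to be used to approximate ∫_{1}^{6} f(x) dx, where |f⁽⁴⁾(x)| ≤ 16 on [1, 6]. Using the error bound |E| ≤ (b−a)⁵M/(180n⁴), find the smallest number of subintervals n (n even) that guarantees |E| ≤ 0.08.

8

Need 50000/(180n⁴) ≤ 0.08.
n⁴ ≥ 50000/(180·0.08) = 3472.22 ⇒ n ≥ 7.6763, so the smallest even n is 8. (n must be even for Simpson's rule.)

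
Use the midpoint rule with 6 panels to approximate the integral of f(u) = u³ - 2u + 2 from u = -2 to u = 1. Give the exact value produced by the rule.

5.34375

h = (1 − (-2))/6 = 0.5.
Midpoints m₁,…,m₆ = -1.75, -1.25, -0.75, -0.25, 0.25, 0.75.
f(m₁)=0.140625, f(m₂)=2.546875, f(m₃)=3.078125, f(m₄)=2.484375, f(m₅)=1.515625, f(m₆)=0.921875.
h·[f(m₁) + f(m₂) + f(m₃) + f(m₄) + f(m₅) + f(m₆)] = 0.5·(10.6875) = 5.34375.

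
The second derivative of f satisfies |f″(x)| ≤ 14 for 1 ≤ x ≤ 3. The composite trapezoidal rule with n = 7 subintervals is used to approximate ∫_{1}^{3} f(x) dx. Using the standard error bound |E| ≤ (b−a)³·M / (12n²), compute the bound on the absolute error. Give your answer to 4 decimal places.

|E| ≤ (2)³·14 / (12·7²) = 112/588 = 0.1905.

0.1905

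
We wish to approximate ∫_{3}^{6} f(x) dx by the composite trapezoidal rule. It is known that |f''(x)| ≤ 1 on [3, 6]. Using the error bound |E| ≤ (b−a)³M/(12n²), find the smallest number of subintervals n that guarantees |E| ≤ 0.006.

20

Need 27/(12n²) ≤ 0.006.
n² ≥ 27/(12·0.006) = 375 ⇒ n ≥ 19.3649, so the smallest n is 20.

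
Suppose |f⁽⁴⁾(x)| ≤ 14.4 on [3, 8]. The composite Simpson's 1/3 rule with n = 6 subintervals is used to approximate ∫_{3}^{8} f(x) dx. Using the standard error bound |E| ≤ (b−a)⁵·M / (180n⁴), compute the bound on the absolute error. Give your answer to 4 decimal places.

0.1929

|E| ≤ (5)⁵·14.4 / (180·6⁴) = 45000/233280 = 0.1929.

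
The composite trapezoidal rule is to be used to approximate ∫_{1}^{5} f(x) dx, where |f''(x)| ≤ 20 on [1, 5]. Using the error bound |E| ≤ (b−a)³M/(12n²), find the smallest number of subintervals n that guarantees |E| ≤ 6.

Need 1280/(12n²) ≤ 6.
n² ≥ 1280/(12·6) = 17.7778 ⇒ n ≥ 4.2164, so the smallest n is 5.

5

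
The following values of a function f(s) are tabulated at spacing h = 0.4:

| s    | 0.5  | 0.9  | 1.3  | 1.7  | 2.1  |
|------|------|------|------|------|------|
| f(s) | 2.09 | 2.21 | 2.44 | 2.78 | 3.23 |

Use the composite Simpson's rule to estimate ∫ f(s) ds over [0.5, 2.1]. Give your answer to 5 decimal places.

h = 0.4, n = 4.
(h/3)·[y₀ + 4y₁ + 2y₂ + 4y₃ + y₄] = 0.133333·(30.16) = 4.02133.

4.02133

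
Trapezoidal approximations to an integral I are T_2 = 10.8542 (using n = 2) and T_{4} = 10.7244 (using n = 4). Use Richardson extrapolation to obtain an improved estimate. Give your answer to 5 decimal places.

10.68113

R = (4·T_{4} − T_2) / 3 = (4·10.7244 − 10.8542)/3 = (32.0434)/3 = 10.68113.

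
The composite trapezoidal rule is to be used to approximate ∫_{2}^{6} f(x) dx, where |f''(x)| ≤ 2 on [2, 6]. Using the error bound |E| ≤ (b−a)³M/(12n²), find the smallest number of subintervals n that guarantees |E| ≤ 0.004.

52

Need 128/(12n²) ≤ 0.004.
n² ≥ 128/(12·0.004) = 2666.67 ⇒ n ≥ 51.6398, so the smallest n is 52.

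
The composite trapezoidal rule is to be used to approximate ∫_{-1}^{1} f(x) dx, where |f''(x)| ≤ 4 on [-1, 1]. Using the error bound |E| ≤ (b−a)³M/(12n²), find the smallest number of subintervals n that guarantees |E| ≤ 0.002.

37

Need 32/(12n²) ≤ 0.002.
n² ≥ 32/(12·0.002) = 1333.33 ⇒ n ≥ 36.5148, so the smallest n is 37.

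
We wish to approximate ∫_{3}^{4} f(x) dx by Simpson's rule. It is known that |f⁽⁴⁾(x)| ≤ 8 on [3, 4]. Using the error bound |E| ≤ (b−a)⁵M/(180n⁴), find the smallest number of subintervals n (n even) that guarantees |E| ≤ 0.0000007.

Need 8/(180n⁴) ≤ 0.0000007.
n⁴ ≥ 8/(180·0.0000007) = 63492.1 ⇒ n ≥ 15.8738, so the smallest even n is 16. (n must be even for Simpson's rule.)

16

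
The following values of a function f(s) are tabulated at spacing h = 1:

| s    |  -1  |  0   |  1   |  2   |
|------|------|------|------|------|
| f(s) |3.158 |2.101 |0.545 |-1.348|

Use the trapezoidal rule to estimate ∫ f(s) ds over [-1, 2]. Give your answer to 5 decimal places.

h = 1, n = 3.
(h/2)·[y₀ + 2y₁ + 2y₂ + y₃] = 0.5·(7.102) = 3.55100.

3.55100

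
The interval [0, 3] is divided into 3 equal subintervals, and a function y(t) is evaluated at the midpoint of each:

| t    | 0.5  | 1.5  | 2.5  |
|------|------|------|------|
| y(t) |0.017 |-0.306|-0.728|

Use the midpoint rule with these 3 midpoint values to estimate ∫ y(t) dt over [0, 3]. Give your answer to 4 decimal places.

-1.0170

h = 1, n = 3.
h·[y(m₁) + y(m₂) + y(m₃)] = 1·(-1.017) = -1.0170.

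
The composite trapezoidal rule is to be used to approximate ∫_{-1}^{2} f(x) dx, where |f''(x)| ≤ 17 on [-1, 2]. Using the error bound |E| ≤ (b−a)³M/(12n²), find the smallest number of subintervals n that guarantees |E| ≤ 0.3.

12

Need 459/(12n²) ≤ 0.3.
n² ≥ 459/(12·0.3) = 127.5 ⇒ n ≥ 11.2916, so the smallest n is 12.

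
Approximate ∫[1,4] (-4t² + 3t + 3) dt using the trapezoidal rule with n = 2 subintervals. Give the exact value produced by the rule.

h = (4 − 1)/2 = 1.5.
Nodes t₀,…,t₂ = 1, 2.5, 4.
f(t) = -4t² + 3t + 3: f₀=2, f₁=-14.5, f₂=-49.
(h/2)·[f₀ + 2f₁ + f₂] = 0.75·(-76) = -57.

-57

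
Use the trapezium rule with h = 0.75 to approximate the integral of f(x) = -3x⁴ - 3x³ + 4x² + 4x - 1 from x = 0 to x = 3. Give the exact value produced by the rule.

-173.314453125

h = (3 − 0)/4 = 0.75.
Nodes x₀,…,x₄ = 0, 0.75, 1.5, 2.25, 3.
f(x) = -3x⁴ - 3x³ + 4x² + 4x - 1: f₀=-1, f₁=2.03515625, f₂=-11.3125, f₃=-82.80859375, f₄=-277.
(h/2)·[f₀ + 2f₁ + 2f₂ + 2f₃ + f₄] = 0.375·(-462.171875) = -173.314453125.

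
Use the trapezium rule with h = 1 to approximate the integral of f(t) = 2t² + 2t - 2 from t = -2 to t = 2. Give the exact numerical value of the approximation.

4

h = (2 − (-2))/4 = 1.
Nodes t₀,…,t₄ = -2, -1, 0, 1, 2.
f(t) = 2t² + 2t - 2: f₀=2, f₁=-2, f₂=-2, f₃=2, f₄=10.
(h/2)·[f₀ + 2f₁ + 2f₂ + 2f₃ + f₄] = 0.5·(8) = 4.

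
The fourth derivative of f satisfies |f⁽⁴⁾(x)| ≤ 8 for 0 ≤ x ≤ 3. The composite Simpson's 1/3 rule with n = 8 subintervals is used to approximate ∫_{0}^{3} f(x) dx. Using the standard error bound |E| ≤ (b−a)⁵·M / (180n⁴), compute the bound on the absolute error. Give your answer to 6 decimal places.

|E| ≤ (3)⁵·8 / (180·8⁴) = 1944/737280 = 0.002637.

0.002637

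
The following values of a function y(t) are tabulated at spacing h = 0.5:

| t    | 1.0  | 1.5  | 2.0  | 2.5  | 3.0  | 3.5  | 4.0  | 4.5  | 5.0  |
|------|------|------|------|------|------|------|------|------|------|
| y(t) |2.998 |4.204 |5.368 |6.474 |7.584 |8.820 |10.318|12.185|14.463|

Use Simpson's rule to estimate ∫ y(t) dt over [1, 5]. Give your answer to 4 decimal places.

h = 0.5, n = 8.
(h/3)·[y₀ + 4y₁ + 2y₂ + 4y₃ + 2y₄ + 4y₅ + 2y₆ + 4y₇ + y₈] = 0.166667·(190.733) = 31.7888.

31.7888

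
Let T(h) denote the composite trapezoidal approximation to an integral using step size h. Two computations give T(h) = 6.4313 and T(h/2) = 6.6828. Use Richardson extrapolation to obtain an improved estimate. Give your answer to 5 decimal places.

6.76663

R = (4·T(h/2) − T(h)) / 3 = (4·6.6828 − 6.4313)/3 = (20.2999)/3 = 6.76663.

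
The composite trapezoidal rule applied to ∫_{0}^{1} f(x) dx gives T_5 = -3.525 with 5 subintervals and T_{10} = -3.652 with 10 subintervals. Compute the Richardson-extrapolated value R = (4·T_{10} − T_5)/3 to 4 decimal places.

-3.6943

R = (4·T_{10} − T_5) / 3 = (4·(-3.652) − (-3.525))/3 = (-11.083)/3 = -3.6943.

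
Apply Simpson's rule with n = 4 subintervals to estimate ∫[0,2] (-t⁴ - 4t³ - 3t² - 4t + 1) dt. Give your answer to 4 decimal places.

-36.4167

h = (2 − 0)/4 = 0.5.
Nodes t₀,…,t₄ = 0, 0.5, 1, 1.5, 2.
f(t) = -t⁴ - 4t³ - 3t² - 4t + 1: f₀=1, f₁=-2.3125, f₂=-11, f₃=-30.3125, f₄=-67.
(h/3)·[f₀ + 4f₁ + 2f₂ + 4f₃ + f₄] = 0.166667·(-218.5) = -36.4167.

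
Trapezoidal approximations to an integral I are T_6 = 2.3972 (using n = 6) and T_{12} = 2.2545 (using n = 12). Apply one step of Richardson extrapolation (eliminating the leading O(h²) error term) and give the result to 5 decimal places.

R = (4·T_{12} − T_6) / 3 = (4·2.2545 − 2.3972)/3 = (6.6208)/3 = 2.20693.

2.20693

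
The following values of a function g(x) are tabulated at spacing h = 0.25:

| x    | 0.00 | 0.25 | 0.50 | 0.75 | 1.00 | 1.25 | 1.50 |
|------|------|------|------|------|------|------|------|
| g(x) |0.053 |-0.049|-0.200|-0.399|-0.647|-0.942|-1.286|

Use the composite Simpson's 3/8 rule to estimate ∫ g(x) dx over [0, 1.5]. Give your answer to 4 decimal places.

-0.7073

h = 0.25, n = 6.
(3h/8)·[y₀ + 3y₁ + 3y₂ + 2y₃ + 3y₄ + 3y₅ + y₆] = 0.09375·(-7.545) = -0.7073.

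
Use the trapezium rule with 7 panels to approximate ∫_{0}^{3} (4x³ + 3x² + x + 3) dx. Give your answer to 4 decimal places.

123.4286

h = (3 − 0)/7 = 0.428571.
Nodes x₀,…,x₇ = 0, 0.428571, 0.857143, 1.285714, 1.714286, 2.142857, 2.571429, 3.
f(x) = 4x³ + 3x² + x + 3: f₀=3, f₁=4.294461, f₂=8.580175, f₃=17.746356, f₄=33.682216, f₅=58.276968, f₆=93.419825, f₇=141.
(h/2)·[f₀ + 2f₁ + 2f₂ + 2f₃ + 2f₄ + 2f₅ + 2f₆ + f₇] = 0.214286·(576) = 123.4286.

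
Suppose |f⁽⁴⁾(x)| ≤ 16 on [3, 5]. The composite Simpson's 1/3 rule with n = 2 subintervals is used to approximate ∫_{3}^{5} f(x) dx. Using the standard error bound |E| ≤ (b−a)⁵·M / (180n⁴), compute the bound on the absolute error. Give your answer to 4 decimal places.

0.1778

|E| ≤ (2)⁵·16 / (180·2⁴) = 512/2880 = 0.1778.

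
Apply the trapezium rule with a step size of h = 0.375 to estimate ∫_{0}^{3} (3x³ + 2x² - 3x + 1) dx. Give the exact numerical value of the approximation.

h = (3 − 0)/8 = 0.375.
Nodes x₀,…,x₈ = 0, 0.375, 0.75, 1.125, 1.5, 1.875, 2.25, 2.625, 3.
f(x) = 3x³ + 2x² - 3x + 1: f₀=1, f₁=0.314453125, f₂=1.140625, f₃=4.427734375, f₄=11.125, f₅=22.181640625, f₆=38.546875, f₇=61.169921875, f₈=91.
(h/2)·[f₀ + 2f₁ + 2f₂ + 2f₃ + 2f₄ + 2f₅ + 2f₆ + 2f₇ + f₈] = 0.1875·(369.8125) = 69.33984375.

69.33984375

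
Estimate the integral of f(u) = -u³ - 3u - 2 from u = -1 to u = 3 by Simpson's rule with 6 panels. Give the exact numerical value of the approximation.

h = (3 − (-1))/6 = 0.666667.
Nodes u₀,…,u₆ = -1, -0.333333, 0.333333, 1, 1.666667, 2.333333, 3.
f(u) = -u³ - 3u - 2: f₀=2, f₁=-0.962963, f₂=-3.037037, f₃=-6, f₄=-11.629630, f₅=-21.703704, f₆=-38.
(h/3)·[f₀ + 4f₁ + 2f₂ + 4f₃ + 2f₄ + 4f₅ + f₆] = 0.222222·(-180) = -40.

-40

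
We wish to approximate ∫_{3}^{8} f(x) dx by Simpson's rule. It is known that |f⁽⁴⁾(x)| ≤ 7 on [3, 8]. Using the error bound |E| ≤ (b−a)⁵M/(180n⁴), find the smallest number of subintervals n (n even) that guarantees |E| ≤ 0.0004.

Need 21875/(180n⁴) ≤ 0.0004.
n⁴ ≥ 21875/(180·0.0004) = 303819 ⇒ n ≥ 23.4776, so the smallest even n is 24. (n must be even for Simpson's rule.)

24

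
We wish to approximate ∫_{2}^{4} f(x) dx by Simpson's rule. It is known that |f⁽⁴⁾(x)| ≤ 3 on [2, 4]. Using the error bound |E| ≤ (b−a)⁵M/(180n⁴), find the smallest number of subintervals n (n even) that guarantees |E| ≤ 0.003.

Need 96/(180n⁴) ≤ 0.003.
n⁴ ≥ 96/(180·0.003) = 177.778 ⇒ n ≥ 3.6515, so the smallest even n is 4. (n must be even for Simpson's rule.)

4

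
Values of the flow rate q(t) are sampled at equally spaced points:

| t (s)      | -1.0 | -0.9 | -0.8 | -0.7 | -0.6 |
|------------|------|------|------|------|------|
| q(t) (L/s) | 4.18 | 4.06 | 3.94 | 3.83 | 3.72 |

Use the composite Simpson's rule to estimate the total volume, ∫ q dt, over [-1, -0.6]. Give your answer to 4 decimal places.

h = 0.1, n = 4.
(h/3)·[y₀ + 4y₁ + 2y₂ + 4y₃ + y₄] = 0.033333·(47.34) = 1.5780.

1.5780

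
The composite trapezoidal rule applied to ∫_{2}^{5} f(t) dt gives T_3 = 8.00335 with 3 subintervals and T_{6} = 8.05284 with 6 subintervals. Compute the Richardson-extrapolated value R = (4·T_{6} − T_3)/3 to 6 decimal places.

R = (4·T_{6} − T_3) / 3 = (4·8.05284 − 8.00335)/3 = (24.20801)/3 = 8.069337.

8.069337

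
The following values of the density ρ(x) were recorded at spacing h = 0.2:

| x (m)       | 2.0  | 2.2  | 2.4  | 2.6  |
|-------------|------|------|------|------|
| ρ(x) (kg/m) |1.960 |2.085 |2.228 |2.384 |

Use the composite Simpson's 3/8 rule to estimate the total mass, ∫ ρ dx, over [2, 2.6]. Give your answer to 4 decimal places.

h = 0.2, n = 3.
(3h/8)·[y₀ + 3y₁ + 3y₂ + y₃] = 0.075·(17.283) = 1.2962.

1.2962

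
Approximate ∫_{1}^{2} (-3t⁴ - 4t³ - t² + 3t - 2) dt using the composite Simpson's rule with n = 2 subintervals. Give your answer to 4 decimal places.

h = (2 − 1)/2 = 0.5.
Nodes t₀,…,t₂ = 1, 1.5, 2.
f(t) = -3t⁴ - 4t³ - t² + 3t - 2: f₀=-7, f₁=-28.4375, f₂=-80.
(h/3)·[f₀ + 4f₁ + f₂] = 0.166667·(-200.75) = -33.4583.

-33.4583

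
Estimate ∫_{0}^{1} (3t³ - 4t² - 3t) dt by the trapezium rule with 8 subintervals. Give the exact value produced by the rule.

-2.08203125

h = (1 − 0)/8 = 0.125.
Nodes t₀,…,t₈ = 0, 0.125, 0.25, 0.375, 0.5, 0.625, 0.75, 0.875, 1.
f(t) = 3t³ - 4t² - 3t: f₀=0, f₁=-0.431640625, f₂=-0.953125, f₃=-1.529296875, f₄=-2.125, f₅=-2.705078125, f₆=-3.234375, f₇=-3.677734375, f₈=-4.
(h/2)·[f₀ + 2f₁ + 2f₂ + 2f₃ + 2f₄ + 2f₅ + 2f₆ + 2f₇ + f₈] = 0.0625·(-33.3125) = -2.08203125.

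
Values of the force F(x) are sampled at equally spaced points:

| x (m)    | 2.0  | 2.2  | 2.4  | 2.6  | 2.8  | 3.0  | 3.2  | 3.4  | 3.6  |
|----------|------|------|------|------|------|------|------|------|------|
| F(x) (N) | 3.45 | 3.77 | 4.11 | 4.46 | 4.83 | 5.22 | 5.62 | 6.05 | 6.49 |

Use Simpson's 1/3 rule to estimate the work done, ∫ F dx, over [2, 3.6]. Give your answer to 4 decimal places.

h = 0.2, n = 8.
(h/3)·[y₀ + 4y₁ + 2y₂ + 4y₃ + 2y₄ + 4y₅ + 2y₆ + 4y₇ + y₈] = 0.066667·(117.06) = 7.8040.

7.8040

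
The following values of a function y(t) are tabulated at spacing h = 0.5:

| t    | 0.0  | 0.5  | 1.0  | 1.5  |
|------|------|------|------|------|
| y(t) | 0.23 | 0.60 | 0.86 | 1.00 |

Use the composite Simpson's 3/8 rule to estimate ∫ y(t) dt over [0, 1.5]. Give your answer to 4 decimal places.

1.0519

h = 0.5, n = 3.
(3h/8)·[y₀ + 3y₁ + 3y₂ + y₃] = 0.1875·(5.61) = 1.0519.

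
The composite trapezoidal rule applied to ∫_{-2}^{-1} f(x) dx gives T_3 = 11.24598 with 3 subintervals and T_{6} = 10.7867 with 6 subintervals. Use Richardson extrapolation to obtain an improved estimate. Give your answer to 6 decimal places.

R = (4·T_{6} − T_3) / 3 = (4·10.7867 − 11.24598)/3 = (31.90082)/3 = 10.633607.

10.633607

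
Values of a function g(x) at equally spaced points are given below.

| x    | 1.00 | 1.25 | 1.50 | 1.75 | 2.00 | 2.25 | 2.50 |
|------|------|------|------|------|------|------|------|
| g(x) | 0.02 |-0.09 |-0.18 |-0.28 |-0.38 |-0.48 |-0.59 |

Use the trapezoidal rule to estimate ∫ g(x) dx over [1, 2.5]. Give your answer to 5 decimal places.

-0.42375

h = 0.25, n = 6.
(h/2)·[y₀ + 2y₁ + 2y₂ + 2y₃ + 2y₄ + 2y₅ + y₆] = 0.125·(-3.39) = -0.42375.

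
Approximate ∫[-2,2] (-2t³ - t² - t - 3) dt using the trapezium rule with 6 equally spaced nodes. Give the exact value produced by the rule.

h = (2 − (-2))/5 = 0.8.
Nodes t₀,…,t₅ = -2, -1.2, -0.4, 0.4, 1.2, 2.
f(t) = -2t³ - t² - t - 3: f₀=11, f₁=0.216, f₂=-2.632, f₃=-3.688, f₄=-9.096, f₅=-25.
(h/2)·[f₀ + 2f₁ + 2f₂ + 2f₃ + 2f₄ + f₅] = 0.4·(-44.4) = -17.76.

-17.76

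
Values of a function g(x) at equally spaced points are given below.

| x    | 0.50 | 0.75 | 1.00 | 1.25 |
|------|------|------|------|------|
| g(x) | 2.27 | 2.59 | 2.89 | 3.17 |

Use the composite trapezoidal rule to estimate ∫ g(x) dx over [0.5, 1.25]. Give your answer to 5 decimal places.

2.05000

h = 0.25, n = 3.
(h/2)·[y₀ + 2y₁ + 2y₂ + y₃] = 0.125·(16.40) = 2.05000.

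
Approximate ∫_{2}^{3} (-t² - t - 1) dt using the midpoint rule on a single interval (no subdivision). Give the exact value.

M = (b−a)·f(2.5) = 1·(-9.75) = -9.75.

-9.75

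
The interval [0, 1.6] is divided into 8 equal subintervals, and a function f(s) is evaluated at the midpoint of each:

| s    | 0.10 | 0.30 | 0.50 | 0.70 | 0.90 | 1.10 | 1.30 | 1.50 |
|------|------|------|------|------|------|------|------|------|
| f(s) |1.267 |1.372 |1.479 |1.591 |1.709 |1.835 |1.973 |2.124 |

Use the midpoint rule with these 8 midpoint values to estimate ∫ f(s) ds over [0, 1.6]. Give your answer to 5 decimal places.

h = 0.2, n = 8.
h·[y(m₁) + y(m₂) + y(m₃) + y(m₄) + y(m₅) + y(m₆) + y(m₇) + y(m₈)] = 0.2·(13.350) = 2.67000.

2.67000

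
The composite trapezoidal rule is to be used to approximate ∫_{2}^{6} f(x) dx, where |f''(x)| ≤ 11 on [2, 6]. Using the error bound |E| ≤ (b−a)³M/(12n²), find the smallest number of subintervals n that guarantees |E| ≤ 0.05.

35

Need 704/(12n²) ≤ 0.05.
n² ≥ 704/(12·0.05) = 1173.33 ⇒ n ≥ 34.2540, so the smallest n is 35.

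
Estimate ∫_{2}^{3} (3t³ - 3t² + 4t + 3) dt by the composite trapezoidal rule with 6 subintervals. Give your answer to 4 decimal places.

42.8403

h = (3 − 2)/6 = 0.166667.
Nodes t₀,…,t₆ = 2, 2.166667, 2.333333, 2.5, 2.666667, 2.833333, 3.
f(t) = 3t³ - 3t² + 4t + 3: f₀=23, f₁=28.097222, f₂=34.111111, f₃=41.125, f₄=49.222222, f₅=58.486111, f₆=69.
(h/2)·[f₀ + 2f₁ + 2f₂ + 2f₃ + 2f₄ + 2f₅ + f₆] = 0.083333·(514.083333) = 42.8403.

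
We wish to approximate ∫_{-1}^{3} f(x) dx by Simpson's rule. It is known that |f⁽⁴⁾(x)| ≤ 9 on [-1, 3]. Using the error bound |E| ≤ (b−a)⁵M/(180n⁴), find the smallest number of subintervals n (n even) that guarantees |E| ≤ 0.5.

4

Need 9216/(180n⁴) ≤ 0.5.
n⁴ ≥ 9216/(180·0.5) = 102.4 ⇒ n ≥ 3.1811, so the smallest even n is 4. (n must be even for Simpson's rule.)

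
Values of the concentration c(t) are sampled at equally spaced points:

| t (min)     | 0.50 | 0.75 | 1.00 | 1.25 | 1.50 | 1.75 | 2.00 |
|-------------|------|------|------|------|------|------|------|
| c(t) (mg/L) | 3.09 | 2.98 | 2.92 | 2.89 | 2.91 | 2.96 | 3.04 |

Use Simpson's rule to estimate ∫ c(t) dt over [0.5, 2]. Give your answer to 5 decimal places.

h = 0.25, n = 6.
(h/3)·[y₀ + 4y₁ + 2y₂ + 4y₃ + 2y₄ + 4y₅ + y₆] = 0.083333·(53.11) = 4.42583.

4.42583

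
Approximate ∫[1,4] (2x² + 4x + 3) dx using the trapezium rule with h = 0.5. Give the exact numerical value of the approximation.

h = (4 − 1)/6 = 0.5.
Nodes x₀,…,x₆ = 1, 1.5, 2, 2.5, 3, 3.5, 4.
f(x) = 2x² + 4x + 3: f₀=9, f₁=13.5, f₂=19, f₃=25.5, f₄=33, f₅=41.5, f₆=51.
(h/2)·[f₀ + 2f₁ + 2f₂ + 2f₃ + 2f₄ + 2f₅ + f₆] = 0.25·(325) = 81.25.

81.25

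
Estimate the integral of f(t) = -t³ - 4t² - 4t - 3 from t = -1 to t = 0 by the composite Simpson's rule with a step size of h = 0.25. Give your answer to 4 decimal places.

h = (0 − (-1))/4 = 0.25.
Nodes t₀,…,t₄ = -1, -0.75, -0.5, -0.25, 0.
f(t) = -t³ - 4t² - 4t - 3: f₀=-2, f₁=-1.828125, f₂=-1.875, f₃=-2.234375, f₄=-3.
(h/3)·[f₀ + 4f₁ + 2f₂ + 4f₃ + f₄] = 0.083333·(-25) = -2.0833.

-2.0833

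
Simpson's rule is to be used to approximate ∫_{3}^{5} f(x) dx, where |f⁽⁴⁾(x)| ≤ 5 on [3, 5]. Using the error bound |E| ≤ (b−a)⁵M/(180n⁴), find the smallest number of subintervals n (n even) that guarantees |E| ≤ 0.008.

4

Need 160/(180n⁴) ≤ 0.008.
n⁴ ≥ 160/(180·0.008) = 111.111 ⇒ n ≥ 3.2467, so the smallest even n is 4. (n must be even for Simpson's rule.)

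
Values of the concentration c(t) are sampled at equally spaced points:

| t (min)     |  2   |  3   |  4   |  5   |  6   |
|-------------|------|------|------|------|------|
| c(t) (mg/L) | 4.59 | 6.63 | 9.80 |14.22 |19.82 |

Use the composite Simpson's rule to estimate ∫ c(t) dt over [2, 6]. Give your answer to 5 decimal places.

42.47000

h = 1, n = 4.
(h/3)·[y₀ + 4y₁ + 2y₂ + 4y₃ + y₄] = 0.333333·(127.41) = 42.47000.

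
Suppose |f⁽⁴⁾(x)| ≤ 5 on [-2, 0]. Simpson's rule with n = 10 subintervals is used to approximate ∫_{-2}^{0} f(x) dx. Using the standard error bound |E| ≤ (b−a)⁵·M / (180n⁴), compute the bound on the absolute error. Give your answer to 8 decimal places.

|E| ≤ (2)⁵·5 / (180·10⁴) = 160/1800000 = 0.00008889.

0.00008889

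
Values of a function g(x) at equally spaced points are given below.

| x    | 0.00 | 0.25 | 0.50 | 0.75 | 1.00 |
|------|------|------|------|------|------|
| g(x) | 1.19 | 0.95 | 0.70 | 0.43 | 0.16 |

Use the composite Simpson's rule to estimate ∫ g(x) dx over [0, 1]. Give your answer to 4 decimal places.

h = 0.25, n = 4.
(h/3)·[y₀ + 4y₁ + 2y₂ + 4y₃ + y₄] = 0.083333·(8.27) = 0.6892.

0.6892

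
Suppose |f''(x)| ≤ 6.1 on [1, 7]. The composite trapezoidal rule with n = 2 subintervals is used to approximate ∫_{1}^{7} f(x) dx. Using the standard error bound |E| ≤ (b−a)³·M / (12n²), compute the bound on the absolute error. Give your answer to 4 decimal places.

|E| ≤ (6)³·6.1 / (12·2²) = 1317.6/48 = 27.4500.

27.4500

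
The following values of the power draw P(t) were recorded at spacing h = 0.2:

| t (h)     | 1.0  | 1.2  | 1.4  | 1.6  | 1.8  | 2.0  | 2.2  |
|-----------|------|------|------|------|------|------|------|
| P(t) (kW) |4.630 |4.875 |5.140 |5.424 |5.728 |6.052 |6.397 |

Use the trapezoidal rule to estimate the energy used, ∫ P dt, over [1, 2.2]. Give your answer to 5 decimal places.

h = 0.2, n = 6.
(h/2)·[y₀ + 2y₁ + 2y₂ + 2y₃ + 2y₄ + 2y₅ + y₆] = 0.1·(65.465) = 6.54650.

6.54650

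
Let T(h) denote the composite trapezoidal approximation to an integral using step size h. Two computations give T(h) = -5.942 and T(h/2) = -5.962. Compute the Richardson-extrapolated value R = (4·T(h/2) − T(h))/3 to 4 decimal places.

-5.9687

R = (4·T(h/2) − T(h)) / 3 = (4·(-5.962) − (-5.942))/3 = (-17.906)/3 = -5.9687.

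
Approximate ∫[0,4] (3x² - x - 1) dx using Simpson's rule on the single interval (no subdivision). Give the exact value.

S = (b−a)/6 · [f(0) + 4f(2) + f(4)] = 0.666667·[(-1) + 4·9 + 43] = 52.

52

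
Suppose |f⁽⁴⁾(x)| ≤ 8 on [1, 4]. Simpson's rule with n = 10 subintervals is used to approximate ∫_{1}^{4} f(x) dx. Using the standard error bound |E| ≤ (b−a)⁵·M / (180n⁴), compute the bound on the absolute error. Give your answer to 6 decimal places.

0.001080

|E| ≤ (3)⁵·8 / (180·10⁴) = 1944/1800000 = 0.001080.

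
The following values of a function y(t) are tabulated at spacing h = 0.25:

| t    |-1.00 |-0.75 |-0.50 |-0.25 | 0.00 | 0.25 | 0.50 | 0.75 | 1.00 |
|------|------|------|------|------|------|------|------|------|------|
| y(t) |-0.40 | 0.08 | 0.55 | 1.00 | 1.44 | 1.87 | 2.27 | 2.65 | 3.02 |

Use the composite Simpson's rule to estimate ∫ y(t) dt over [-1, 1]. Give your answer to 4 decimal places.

h = 0.25, n = 8.
(h/3)·[y₀ + 4y₁ + 2y₂ + 4y₃ + 2y₄ + 4y₅ + 2y₆ + 4y₇ + y₈] = 0.083333·(33.54) = 2.7950.

2.7950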